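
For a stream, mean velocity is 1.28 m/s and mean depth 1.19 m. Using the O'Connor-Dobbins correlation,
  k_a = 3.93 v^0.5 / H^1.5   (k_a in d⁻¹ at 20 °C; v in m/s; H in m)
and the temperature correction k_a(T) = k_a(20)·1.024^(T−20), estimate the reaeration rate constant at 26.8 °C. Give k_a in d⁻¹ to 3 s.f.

k_a(20) = 3.93 × 1.28^0.5 / 1.19^1.5 = 3.93 × 1.131 / 1.298 = 3.425 d⁻¹.
k_a(26.8) = 3.425 × 1.024^(26.8−20) = 3.425 × 1.175 = 4.025 d⁻¹.

k_a ≈ 4.02 d⁻¹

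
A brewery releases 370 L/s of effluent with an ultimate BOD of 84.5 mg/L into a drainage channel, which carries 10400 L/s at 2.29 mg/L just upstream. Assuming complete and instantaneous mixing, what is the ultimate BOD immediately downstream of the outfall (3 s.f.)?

5.11 mg/L

Flow-weighted mixing: C = (Q_r C_r + Q_w C_w)/(Q_r + Q_w)
= (10400×2.29 + 370×84.5)/(10400 + 370) = 55080/10770 = 5.114 mg/L.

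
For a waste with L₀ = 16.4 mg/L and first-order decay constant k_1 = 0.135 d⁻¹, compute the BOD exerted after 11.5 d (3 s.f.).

y_t = L₀(1 − e^(−k_1 t)) = 16.4 × (1 − e^(−0.135×11.5))
= 16.4 × (1 − 0.2117) = 16.4 × 0.7883 = 12.93 mg/L.

y ≈ 12.9 mg/L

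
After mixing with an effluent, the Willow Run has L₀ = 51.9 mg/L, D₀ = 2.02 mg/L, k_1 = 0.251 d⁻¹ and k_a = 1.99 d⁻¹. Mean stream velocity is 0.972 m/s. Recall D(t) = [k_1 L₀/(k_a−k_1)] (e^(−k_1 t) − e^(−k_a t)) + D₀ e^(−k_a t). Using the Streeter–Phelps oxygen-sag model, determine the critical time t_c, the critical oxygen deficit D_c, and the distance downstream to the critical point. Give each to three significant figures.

t_c ≈ 1.01 d; D_c ≈ 5.08 mg/L; x_c ≈ 84.8 km

At the critical point dD/dt = 0, so k_1 L₀ e^(−k_1 t) = k_a D. Substituting D(t) from the Streeter–Phelps equation and solving for t gives
t_c = ln[(k_a/k_1)(1 − D₀(k_a−k_1)/(k_1 L₀))] / (k_a−k_1).
Here k_a−k_1 = 1.739 d⁻¹ and 1 − D₀(k_a−k_1)/(k_1 L₀) = 1 − 2.02×1.739/(0.251×51.9) = 0.7303, so
t_c = ln(7.928 × 0.7303) / 1.739 = 1.756 / 1.739 = 1.010 d.
D_c = (k_1/k_a) L₀ e^(−k_1 t_c) = (0.251/1.99) × 51.9 × e^(−0.251×1.010) = 0.1261 × 51.9 × 0.7761 = 5.080 mg/L.
x_c = v t_c = 0.972 m/s × 1.010 d × 86400 s/d = 84810 m ≈ 84.8 km.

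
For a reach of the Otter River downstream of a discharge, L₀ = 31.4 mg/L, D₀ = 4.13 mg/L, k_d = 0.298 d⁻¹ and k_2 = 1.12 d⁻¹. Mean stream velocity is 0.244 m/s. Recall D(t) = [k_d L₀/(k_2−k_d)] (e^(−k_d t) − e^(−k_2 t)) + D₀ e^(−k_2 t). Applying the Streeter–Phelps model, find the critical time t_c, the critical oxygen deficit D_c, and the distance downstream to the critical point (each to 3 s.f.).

t_c = [1/(k_2−k_d)] ln[(k_2/k_d)(1 − D₀(k_2−k_d)/(k_d L₀))]
= [1/(1.12−0.298)] ln[(1.12/0.298)(1 − 4.13×0.8220/(0.298×31.4))]
= (1/0.8220) ln[3.758 × 0.6372] = 1.217 × ln(2.395) = 1.217 × 0.8733 = 1.062 d.
D_c = (k_d/k_2) L₀ e^(−k_d t_c) = (0.298/1.12) × 31.4 × e^(−0.298×1.062) = 0.2661 × 31.4 × 0.7286 = 6.087 mg/L.
x_c = v t_c = 0.244 m/s × 1.062 d × 86400 s/d = 22400 m ≈ 22.4 km.

t_c ≈ 1.06 d; D_c ≈ 6.09 mg/L; x_c ≈ 22.4 km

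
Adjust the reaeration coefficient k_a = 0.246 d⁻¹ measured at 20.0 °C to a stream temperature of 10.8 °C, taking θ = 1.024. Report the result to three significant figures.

k_a(T₂) = k_a(T₁) · θ^(T₂−T₁) = 0.246 × 1.024^(10.8−20.0)
= 0.246 × 1.024^-9.20 = 0.246 × 0.8040 = 0.1978 d⁻¹.

k_a ≈ 0.198 d⁻¹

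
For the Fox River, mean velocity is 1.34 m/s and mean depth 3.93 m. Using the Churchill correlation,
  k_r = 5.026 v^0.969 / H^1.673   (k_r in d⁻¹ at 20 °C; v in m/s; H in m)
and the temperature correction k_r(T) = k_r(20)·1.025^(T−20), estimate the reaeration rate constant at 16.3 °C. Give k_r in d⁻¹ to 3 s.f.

k_r(20) = 5.026 × 1.34^0.969 / 3.93^1.673 = 5.026 × 1.328 / 9.872 = 0.6760 d⁻¹.
k_r(16.3) = 0.6760 × 1.025^(16.3−20) = 0.6760 × 0.9127 = 0.6170 d⁻¹.

k_r ≈ 0.617 d⁻¹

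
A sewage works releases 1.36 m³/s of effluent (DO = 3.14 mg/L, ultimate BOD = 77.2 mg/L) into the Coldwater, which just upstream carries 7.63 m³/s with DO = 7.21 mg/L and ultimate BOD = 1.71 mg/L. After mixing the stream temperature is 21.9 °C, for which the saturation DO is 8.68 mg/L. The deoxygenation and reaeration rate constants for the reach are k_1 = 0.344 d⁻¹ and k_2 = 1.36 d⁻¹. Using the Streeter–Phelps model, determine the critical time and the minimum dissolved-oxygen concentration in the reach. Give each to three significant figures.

Mixed DO = (7.63×7.21 + 1.36×3.14)/(7.63+1.36) = 59.28/8.990 = 6.594 mg/L.
Mixed L₀ = (7.63×1.71 + 1.36×77.2)/(8.990) = 118.0/8.990 = 13.13 mg/L.
Initial deficit D₀ = C_s − DO₀ = 8.68 − 6.594 = 2.086 mg/L.
t_c = (1/1.016) ln[(1.36/0.344)(1 − 2.086×1.016/(0.344×13.13))] = 0.9843 × ln(2.099) = 0.7296 d.
D_c = (0.344/1.36) × 13.13 × e^(−0.344×0.7296) = 0.2529 × 13.13 × 0.7780 = 2.584 mg/L.
Minimum DO = 8.68 − 2.584 = 6.096 mg/L.

t_c ≈ 0.730 d; minimum DO ≈ 6.10 mg/L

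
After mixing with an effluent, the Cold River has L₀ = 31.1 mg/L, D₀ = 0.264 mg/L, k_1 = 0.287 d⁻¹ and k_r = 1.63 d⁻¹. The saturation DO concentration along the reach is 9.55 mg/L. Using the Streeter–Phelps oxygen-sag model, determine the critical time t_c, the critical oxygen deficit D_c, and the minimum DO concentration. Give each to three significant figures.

t_c ≈ 1.26 d; D_c ≈ 3.81 mg/L; min DO ≈ 5.74 mg/L

With k_r/k_1 = 5.679 and 1 − D₀(k_r−k_1)/(k_1 L₀) = 0.9603,
t_c = ln(5.679 × 0.9603) / (1.63 − 0.287) = ln(5.454) / 1.343 = 1.696/1.343 = 1.263 d.
D_c = (k_1/k_r) L₀ e^(−k_1 t_c) = (0.287/1.63) × 31.1 × e^(−0.287×1.263) = 0.1761 × 31.1 × 0.6959 = 3.811 mg/L.
Minimum DO = C_s − D_c = 9.55 − 3.811 = 5.739 mg/L.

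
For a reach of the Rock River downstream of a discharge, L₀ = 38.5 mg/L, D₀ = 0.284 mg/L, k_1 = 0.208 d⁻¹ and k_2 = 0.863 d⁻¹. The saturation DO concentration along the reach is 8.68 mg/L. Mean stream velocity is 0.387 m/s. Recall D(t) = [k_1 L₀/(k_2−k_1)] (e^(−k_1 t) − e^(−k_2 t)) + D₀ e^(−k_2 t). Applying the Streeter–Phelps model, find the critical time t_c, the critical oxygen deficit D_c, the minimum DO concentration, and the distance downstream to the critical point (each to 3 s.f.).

With k_2/k_1 = 4.149 and 1 − D₀(k_2−k_1)/(k_1 L₀) = 0.9768,
t_c = ln(4.149 × 0.9768) / (0.863 − 0.208) = ln(4.053) / 0.6550 = 1.399/0.6550 = 2.136 d.
L(t_c) = L₀ e^(−k_1 t_c) = 38.5 × 0.6412 = 24.69 mg/L, and at the critical point k_2 D_c = k_1 L, so D_c = (0.208/0.863) × 24.69 = 5.950 mg/L.
Minimum DO = C_s − D_c = 8.68 − 5.950 = 2.730 mg/L.
x_c = v t_c = 0.387 m/s × 2.136 d × 86400 s/d = 71440 m ≈ 71.4 km.

t_c ≈ 2.14 d; D_c ≈ 5.95 mg/L; min DO ≈ 2.73 mg/L; x_c ≈ 71.4 km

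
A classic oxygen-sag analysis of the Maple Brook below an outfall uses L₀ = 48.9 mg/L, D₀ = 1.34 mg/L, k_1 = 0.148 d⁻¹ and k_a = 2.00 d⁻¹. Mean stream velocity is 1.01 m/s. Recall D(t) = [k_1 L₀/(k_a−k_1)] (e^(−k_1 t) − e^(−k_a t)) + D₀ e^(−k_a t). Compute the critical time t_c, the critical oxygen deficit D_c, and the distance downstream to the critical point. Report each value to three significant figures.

t_c = [1/(k_a−k_1)] ln[(k_a/k_1)(1 − D₀(k_a−k_1)/(k_1 L₀))]
= [1/(2.00−0.148)] ln[(2.00/0.148)(1 − 1.34×1.852/(0.148×48.9))]
= (1/1.852) ln[13.51 × 0.6571] = 0.5400 × ln(8.880) = 0.5400 × 2.184 = 1.179 d.
L(t_c) = L₀ e^(−k_1 t_c) = 48.9 × 0.8399 = 41.07 mg/L, and at the critical point k_a D_c = k_1 L, so D_c = (0.148/2.00) × 41.07 = 3.039 mg/L.
x_c = v t_c = 1.01 m/s × 1.179 d × 86400 s/d = 102900 m ≈ 103 km.

t_c ≈ 1.18 d; D_c ≈ 3.04 mg/L; x_c ≈ 103 km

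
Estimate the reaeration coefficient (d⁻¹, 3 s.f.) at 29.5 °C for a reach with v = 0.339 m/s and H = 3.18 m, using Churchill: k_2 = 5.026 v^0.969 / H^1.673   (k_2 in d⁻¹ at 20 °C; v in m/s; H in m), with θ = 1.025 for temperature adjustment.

k_2 ≈ 0.322 d⁻¹

k_2(20) = 5.026 × 0.339^0.969 / 3.18^1.673 = 5.026 × 0.3506 / 6.927 = 0.2543 d⁻¹.
k_2(29.5) = 0.2543 × 1.025^(29.5−20) = 0.2543 × 1.264 = 0.3216 d⁻¹.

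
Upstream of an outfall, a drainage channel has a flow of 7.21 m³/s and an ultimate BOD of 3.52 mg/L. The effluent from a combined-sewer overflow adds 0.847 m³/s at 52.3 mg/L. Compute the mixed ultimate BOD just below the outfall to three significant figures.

Flow-weighted mixing: C = (Q_r C_r + Q_w C_w)/(Q_r + Q_w)
= (7.21×3.52 + 0.847×52.3)/(7.21 + 0.847) = 69.68/8.057 = 8.648 mg/L.

8.65 mg/L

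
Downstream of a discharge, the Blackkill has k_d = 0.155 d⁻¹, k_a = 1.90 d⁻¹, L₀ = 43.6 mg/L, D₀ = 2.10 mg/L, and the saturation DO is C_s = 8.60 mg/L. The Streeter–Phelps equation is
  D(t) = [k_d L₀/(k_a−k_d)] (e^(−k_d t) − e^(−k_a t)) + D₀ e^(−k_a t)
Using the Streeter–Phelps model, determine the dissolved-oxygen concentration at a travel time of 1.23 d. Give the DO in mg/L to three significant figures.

k_d L₀/(k_a−k_d) = 0.155×43.6/(1.90−0.155) = 6.758/1.745 = 3.873 mg/L.
e^(−k_d t) = e^(−0.155×1.230) = 0.8264; e^(−k_a t) = e^(−1.90×1.230) = 0.09662.
D = 3.873 × (0.8264 − 0.09662) + 2.10 × 0.09662 = 2.826 + 0.2029 = 3.029 mg/L.
DO = C_s − D = 8.60 − 3.029 = 5.571 mg/L.

DO ≈ 5.57 mg/L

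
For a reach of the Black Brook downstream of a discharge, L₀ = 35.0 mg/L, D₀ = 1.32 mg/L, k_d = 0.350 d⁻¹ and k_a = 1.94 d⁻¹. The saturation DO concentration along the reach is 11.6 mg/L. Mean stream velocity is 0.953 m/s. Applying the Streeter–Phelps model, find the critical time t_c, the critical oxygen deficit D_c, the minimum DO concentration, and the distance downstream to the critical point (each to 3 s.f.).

t_c ≈ 0.959 d; D_c ≈ 4.51 mg/L; min DO ≈ 7.09 mg/L; x_c ≈ 79.0 km

t_c = [1/(k_a−k_d)] ln[(k_a/k_d)(1 − D₀(k_a−k_d)/(k_d L₀))]
= [1/(1.94−0.350)] ln[(1.94/0.350)(1 − 1.32×1.590/(0.350×35.0))]
= (1/1.590) ln[5.543 × 0.8287] = 0.6289 × ln(4.593) = 0.6289 × 1.525 = 0.9589 d.
D_c = (k_d/k_a) L₀ e^(−k_d t_c) = (0.350/1.94) × 35.0 × e^(−0.350×0.9589) = 0.1804 × 35.0 × 0.7149 = 4.514 mg/L.
Minimum DO = C_s − D_c = 11.6 − 4.514 = 7.086 mg/L.
x_c = v t_c = 0.953 m/s × 0.9589 d × 86400 s/d = 78950 m ≈ 79.0 km.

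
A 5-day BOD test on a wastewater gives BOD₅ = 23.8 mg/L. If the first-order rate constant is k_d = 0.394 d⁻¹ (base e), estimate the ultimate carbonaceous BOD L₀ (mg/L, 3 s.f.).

L₀ ≈ 27.7 mg/L

BOD₅ = L₀(1 − e^(−5k_d)) ⇒ L₀ = BOD₅ / (1 − e^(−5×0.394))
= 23.8 / (1 − 0.1395) = 23.8 / 0.8605 = 27.66 mg/L.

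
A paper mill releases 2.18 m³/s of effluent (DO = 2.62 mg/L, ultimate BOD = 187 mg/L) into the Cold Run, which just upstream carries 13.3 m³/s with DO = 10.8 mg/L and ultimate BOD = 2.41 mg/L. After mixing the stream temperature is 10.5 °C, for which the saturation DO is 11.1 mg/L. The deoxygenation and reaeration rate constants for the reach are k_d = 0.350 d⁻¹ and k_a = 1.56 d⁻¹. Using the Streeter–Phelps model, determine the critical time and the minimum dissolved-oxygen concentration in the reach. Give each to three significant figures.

t_c ≈ 1.07 d; minimum DO ≈ 6.72 mg/L

Mixed DO = (13.3×10.8 + 2.18×2.62)/(13.3+2.18) = 149.4/15.48 = 9.648 mg/L.
Mixed L₀ = (13.3×2.41 + 2.18×187)/(15.48) = 439.7/15.48 = 28.41 mg/L.
Initial deficit D₀ = C_s − DO₀ = 11.1 − 9.648 = 1.452 mg/L.
t_c = (1/1.210) ln[(1.56/0.350)(1 − 1.452×1.210/(0.350×28.41))] = 0.8264 × ln(3.669) = 1.074 d.
D_c = (0.350/1.56) × 28.41 × e^(−0.350×1.074) = 0.2244 × 28.41 × 0.6866 = 4.375 mg/L.
Minimum DO = 11.1 − 4.375 = 6.725 mg/L.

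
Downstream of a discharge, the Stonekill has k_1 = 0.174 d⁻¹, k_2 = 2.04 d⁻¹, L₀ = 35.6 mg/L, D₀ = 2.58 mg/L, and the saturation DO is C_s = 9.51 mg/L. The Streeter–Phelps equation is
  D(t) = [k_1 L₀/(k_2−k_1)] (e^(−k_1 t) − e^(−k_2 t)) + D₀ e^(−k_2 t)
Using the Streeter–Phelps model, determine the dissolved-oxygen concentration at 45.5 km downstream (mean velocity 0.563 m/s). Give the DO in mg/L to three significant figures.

Travel time t = x/v = 45.5 km / (0.563 m/s) = 45500 m / 0.563 m/s = 80820 s = 0.9354 d.
k_1 L₀/(k_2−k_1) = 0.174×35.6/(2.04−0.174) = 6.194/1.866 = 3.320 mg/L.
e^(−k_1 t) = e^(−0.174×0.9354) = 0.8498; e^(−k_2 t) = e^(−2.04×0.9354) = 0.1484.
D = 3.320 × (0.8498 − 0.1484) + 2.58 × 0.1484 = 2.329 + 0.3827 = 2.711 mg/L.
DO = C_s − D = 9.51 − 2.711 = 6.799 mg/L.

DO ≈ 6.80 mg/L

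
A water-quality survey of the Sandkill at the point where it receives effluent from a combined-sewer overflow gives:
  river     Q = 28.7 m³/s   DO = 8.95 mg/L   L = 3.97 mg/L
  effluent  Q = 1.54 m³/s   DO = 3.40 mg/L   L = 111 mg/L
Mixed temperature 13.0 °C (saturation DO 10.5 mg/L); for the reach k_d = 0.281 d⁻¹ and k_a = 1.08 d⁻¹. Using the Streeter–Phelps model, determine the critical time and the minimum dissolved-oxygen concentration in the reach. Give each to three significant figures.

Mixed DO = (28.7×8.95 + 1.54×3.40)/(28.7+1.54) = 262.1/30.24 = 8.667 mg/L.
Mixed L₀ = (28.7×3.97 + 1.54×111)/(30.24) = 284.9/30.24 = 9.421 mg/L.
Initial deficit D₀ = C_s − DO₀ = 10.5 − 8.667 = 1.833 mg/L.
t_c = (1/0.7990) ln[(1.08/0.281)(1 − 1.833×0.7990/(0.281×9.421))] = 1.252 × ln(1.717) = 0.6769 d.
D_c = (0.281/1.08) × 9.421 × e^(−0.281×0.6769) = 0.2602 × 9.421 × 0.8268 = 2.027 mg/L.
Minimum DO = 10.5 − 2.027 = 8.473 mg/L.

t_c ≈ 0.677 d; minimum DO ≈ 8.47 mg/L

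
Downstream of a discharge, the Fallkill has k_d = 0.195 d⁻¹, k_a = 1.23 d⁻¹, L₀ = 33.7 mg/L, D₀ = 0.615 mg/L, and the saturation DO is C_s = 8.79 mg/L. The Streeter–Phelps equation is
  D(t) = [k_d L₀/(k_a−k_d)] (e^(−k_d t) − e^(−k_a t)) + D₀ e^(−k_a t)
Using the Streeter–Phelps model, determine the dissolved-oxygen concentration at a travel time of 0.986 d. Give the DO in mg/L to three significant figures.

DO ≈ 5.26 mg/L

k_d L₀/(k_a−k_d) = 0.195×33.7/(1.23−0.195) = 6.572/1.035 = 6.349 mg/L.
e^(−k_d t) = e^(−0.195×0.9860) = 0.8251; e^(−k_a t) = e^(−1.23×0.9860) = 0.2974.
D = 6.349 × (0.8251 − 0.2974) + 0.615 × 0.2974 = 3.351 + 0.1829 = 3.533 mg/L.
DO = C_s − D = 8.79 − 3.533 = 5.257 mg/L.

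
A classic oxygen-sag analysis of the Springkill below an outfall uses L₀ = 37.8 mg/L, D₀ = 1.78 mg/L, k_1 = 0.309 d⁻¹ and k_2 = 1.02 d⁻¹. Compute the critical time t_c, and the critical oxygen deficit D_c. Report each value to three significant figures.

t_c ≈ 1.52 d; D_c ≈ 7.16 mg/L

With k_2/k_1 = 3.301 and 1 − D₀(k_2−k_1)/(k_1 L₀) = 0.8916,
t_c = ln(3.301 × 0.8916) / (1.02 − 0.309) = ln(2.943) / 0.7110 = 1.080/0.7110 = 1.518 d.
L(t_c) = L₀ e^(−k_1 t_c) = 37.8 × 0.6255 = 23.64 mg/L, and at the critical point k_2 D_c = k_1 L, so D_c = (0.309/1.02) × 23.64 = 7.163 mg/L.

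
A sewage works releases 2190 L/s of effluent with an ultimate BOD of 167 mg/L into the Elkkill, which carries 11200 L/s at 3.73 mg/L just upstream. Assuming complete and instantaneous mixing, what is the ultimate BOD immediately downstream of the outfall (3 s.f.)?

Flow-weighted mixing: C = (Q_r C_r + Q_w C_w)/(Q_r + Q_w)
= (11200×3.73 + 2190×167)/(11200 + 2190) = 407500/13390 = 30.43 mg/L.

30.4 mg/L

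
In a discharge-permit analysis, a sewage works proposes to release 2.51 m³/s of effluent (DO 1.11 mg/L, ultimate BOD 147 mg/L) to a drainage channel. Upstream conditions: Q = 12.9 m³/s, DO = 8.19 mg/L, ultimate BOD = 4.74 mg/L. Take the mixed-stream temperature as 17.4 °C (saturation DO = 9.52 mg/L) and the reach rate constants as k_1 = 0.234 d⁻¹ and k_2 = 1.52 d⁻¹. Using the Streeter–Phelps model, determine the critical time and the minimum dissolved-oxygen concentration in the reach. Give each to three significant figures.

t_c ≈ 0.933 d; minimum DO ≈ 6.07 mg/L

Mixed DO = (12.9×8.19 + 2.51×1.11)/(12.9+2.51) = 108.4/15.41 = 7.037 mg/L.
Mixed L₀ = (12.9×4.74 + 2.51×147)/(15.41) = 430.1/15.41 = 27.91 mg/L.
Initial deficit D₀ = C_s − DO₀ = 9.52 − 7.037 = 2.483 mg/L.
t_c = (1/1.286) ln[(1.52/0.234)(1 − 2.483×1.286/(0.234×27.91))] = 0.7776 × ln(3.320) = 0.9330 d.
D_c = (0.234/1.52) × 27.91 × e^(−0.234×0.9330) = 0.1539 × 27.91 × 0.8039 = 3.454 mg/L.
Minimum DO = 9.52 − 3.454 = 6.066 mg/L.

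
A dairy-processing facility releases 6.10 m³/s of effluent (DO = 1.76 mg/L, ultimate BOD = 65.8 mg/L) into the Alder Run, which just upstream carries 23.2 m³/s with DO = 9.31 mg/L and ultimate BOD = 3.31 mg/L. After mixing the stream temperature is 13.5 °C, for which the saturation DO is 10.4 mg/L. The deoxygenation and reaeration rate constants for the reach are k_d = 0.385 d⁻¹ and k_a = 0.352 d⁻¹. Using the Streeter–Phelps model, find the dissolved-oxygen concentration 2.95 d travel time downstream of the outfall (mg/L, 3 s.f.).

Mixed DO = (23.2×9.31 + 6.10×1.76)/(23.2+6.10) = 226.7/29.30 = 7.738 mg/L.
Mixed L₀ = (23.2×3.31 + 6.10×65.8)/(29.30) = 478.2/29.30 = 16.32 mg/L.
Initial deficit D₀ = C_s − DO₀ = 10.4 − 7.738 = 2.662 mg/L.
D(2.95) = [0.385×16.32/(0.352−0.385)](e^(−0.385×2.95) − e^(−0.352×2.95)) + 2.662 e^(−0.352×2.95)
= -190.4 × (0.3212 − 0.3540) + 2.662 × 0.3540 = 7.195 mg/L.
DO = 10.4 − 7.195 = 3.205 mg/L.

DO ≈ 3.21 mg/L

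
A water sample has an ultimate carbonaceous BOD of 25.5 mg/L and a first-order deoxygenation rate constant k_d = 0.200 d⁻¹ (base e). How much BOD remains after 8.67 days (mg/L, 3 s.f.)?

L ≈ 4.50 mg/L

L_t = L₀ e^(−k_d t) = 25.5 × e^(−0.200×8.67) = 25.5 × 0.1766 = 4.503 mg/L.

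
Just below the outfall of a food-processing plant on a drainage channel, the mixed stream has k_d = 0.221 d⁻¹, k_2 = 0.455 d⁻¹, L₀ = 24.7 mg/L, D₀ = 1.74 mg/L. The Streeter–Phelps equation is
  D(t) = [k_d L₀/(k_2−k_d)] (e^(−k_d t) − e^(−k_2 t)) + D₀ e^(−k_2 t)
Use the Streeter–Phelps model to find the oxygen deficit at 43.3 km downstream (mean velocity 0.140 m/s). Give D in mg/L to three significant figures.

Travel time t = x/v = 43.3 km / (0.140 m/s) = 43300 m / 0.140 m/s = 309300 s = 3.580 d.
k_d L₀/(k_2−k_d) = 0.221×24.7/(0.455−0.221) = 5.459/0.2340 = 23.33 mg/L.
e^(−k_d t) = e^(−0.221×3.580) = 0.4533; e^(−k_2 t) = e^(−0.455×3.580) = 0.1962.
D = 23.33 × (0.4533 − 0.1962) + 1.74 × 0.1962 = 5.999 + 0.3413 = 6.340 mg/L.

D ≈ 6.34 mg/L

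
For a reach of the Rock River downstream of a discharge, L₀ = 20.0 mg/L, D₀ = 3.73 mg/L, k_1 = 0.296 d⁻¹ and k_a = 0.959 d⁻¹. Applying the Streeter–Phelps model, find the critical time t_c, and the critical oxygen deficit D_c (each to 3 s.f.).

t_c ≈ 0.957 d; D_c ≈ 4.65 mg/L

t_c = [1/(k_a−k_1)] ln[(k_a/k_1)(1 − D₀(k_a−k_1)/(k_1 L₀))]
= [1/(0.959−0.296)] ln[(0.959/0.296)(1 − 3.73×0.6630/(0.296×20.0))]
= (1/0.6630) ln[3.240 × 0.5823] = 1.508 × ln(1.886) = 1.508 × 0.6347 = 0.9573 d.
L(t_c) = L₀ e^(−k_1 t_c) = 20.0 × 0.7532 = 15.06 mg/L, and at the critical point k_a D_c = k_1 L, so D_c = (0.296/0.959) × 15.06 = 4.650 mg/L.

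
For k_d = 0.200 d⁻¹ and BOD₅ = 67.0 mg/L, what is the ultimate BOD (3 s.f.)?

L₀ ≈ 106 mg/L

BOD₅ = L₀(1 − e^(−5k_d)) ⇒ L₀ = BOD₅ / (1 − e^(−5×0.200))
= 67.0 / (1 − 0.3679) = 67.0 / 0.6321 = 106.0 mg/L.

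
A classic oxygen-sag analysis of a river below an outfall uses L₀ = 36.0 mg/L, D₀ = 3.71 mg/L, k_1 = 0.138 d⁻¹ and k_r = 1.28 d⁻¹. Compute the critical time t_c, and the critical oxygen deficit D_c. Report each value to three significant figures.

t_c ≈ 0.273 d; D_c ≈ 3.74 mg/L

At the critical point dD/dt = 0, so k_1 L₀ e^(−k_1 t) = k_r D. Substituting D(t) from the Streeter–Phelps equation and solving for t gives
t_c = ln[(k_r/k_1)(1 − D₀(k_r−k_1)/(k_1 L₀))] / (k_r−k_1).
Here k_r−k_1 = 1.142 d⁻¹ and 1 − D₀(k_r−k_1)/(k_1 L₀) = 1 − 3.71×1.142/(0.138×36.0) = 0.1472, so
t_c = ln(9.275 × 0.1472) / 1.142 = 0.3112 / 1.142 = 0.2725 d.
D_c = (k_1/k_r) L₀ e^(−k_1 t_c) = (0.138/1.28) × 36.0 × e^(−0.138×0.2725) = 0.1078 × 36.0 × 0.9631 = 3.738 mg/L.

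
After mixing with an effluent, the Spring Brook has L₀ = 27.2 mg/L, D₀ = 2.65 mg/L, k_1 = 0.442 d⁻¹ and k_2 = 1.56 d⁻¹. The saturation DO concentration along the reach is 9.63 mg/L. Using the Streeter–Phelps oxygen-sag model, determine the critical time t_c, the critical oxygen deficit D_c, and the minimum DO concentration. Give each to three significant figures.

At the critical point dD/dt = 0, so k_1 L₀ e^(−k_1 t) = k_2 D. Substituting D(t) from the Streeter–Phelps equation and solving for t gives
t_c = ln[(k_2/k_1)(1 − D₀(k_2−k_1)/(k_1 L₀))] / (k_2−k_1).
Here k_2−k_1 = 1.118 d⁻¹ and 1 − D₀(k_2−k_1)/(k_1 L₀) = 1 − 2.65×1.118/(0.442×27.2) = 0.7536, so
t_c = ln(3.529 × 0.7536) / 1.118 = 0.9782 / 1.118 = 0.8750 d.
D_c = (k_1/k_2) L₀ e^(−k_1 t_c) = (0.442/1.56) × 27.2 × e^(−0.442×0.8750) = 0.2833 × 27.2 × 0.6793 = 5.235 mg/L.
Minimum DO = C_s − D_c = 9.63 − 5.235 = 4.395 mg/L.

t_c ≈ 0.875 d; D_c ≈ 5.23 mg/L; min DO ≈ 4.40 mg/L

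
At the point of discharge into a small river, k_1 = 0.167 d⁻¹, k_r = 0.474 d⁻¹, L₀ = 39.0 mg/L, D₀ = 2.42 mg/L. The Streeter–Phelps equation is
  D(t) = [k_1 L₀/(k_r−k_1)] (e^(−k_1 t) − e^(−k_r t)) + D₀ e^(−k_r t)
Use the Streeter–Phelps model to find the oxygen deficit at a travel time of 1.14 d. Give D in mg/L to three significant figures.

D ≈ 6.59 mg/L

k_1 L₀/(k_r−k_1) = 0.167×39.0/(0.474−0.167) = 6.513/0.3070 = 21.21 mg/L.
e^(−k_1 t) = e^(−0.167×1.140) = 0.8266; e^(−k_r t) = e^(−0.474×1.140) = 0.5825.
D = 21.21 × (0.8266 − 0.5825) + 2.42 × 0.5825 = 5.179 + 1.410 = 6.588 mg/L.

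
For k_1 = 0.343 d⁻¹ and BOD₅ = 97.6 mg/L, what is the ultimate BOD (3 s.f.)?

BOD₅ = L₀(1 − e^(−5k_1)) ⇒ L₀ = BOD₅ / (1 − e^(−5×0.343))
= 97.6 / (1 − 0.1800) = 97.6 / 0.8200 = 119.0 mg/L.

L₀ ≈ 119 mg/L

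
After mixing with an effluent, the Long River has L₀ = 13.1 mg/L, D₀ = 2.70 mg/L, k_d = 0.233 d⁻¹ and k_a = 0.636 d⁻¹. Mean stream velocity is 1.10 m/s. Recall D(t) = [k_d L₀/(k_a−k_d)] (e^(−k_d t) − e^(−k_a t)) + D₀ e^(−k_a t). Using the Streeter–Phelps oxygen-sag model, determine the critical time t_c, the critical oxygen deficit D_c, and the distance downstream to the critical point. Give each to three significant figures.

t_c = [1/(k_a−k_d)] ln[(k_a/k_d)(1 − D₀(k_a−k_d)/(k_d L₀))]
= [1/(0.636−0.233)] ln[(0.636/0.233)(1 − 2.70×0.4030/(0.233×13.1))]
= (1/0.4030) ln[2.730 × 0.6435] = 2.481 × ln(1.757) = 2.481 × 0.5633 = 1.398 d.
D_c = (k_d/k_a) L₀ e^(−k_d t_c) = (0.233/0.636) × 13.1 × e^(−0.233×1.398) = 0.3664 × 13.1 × 0.7220 = 3.465 mg/L.
x_c = v t_c = 1.10 m/s × 1.398 d × 86400 s/d = 132900 m ≈ 133 km.

t_c ≈ 1.40 d; D_c ≈ 3.47 mg/L; x_c ≈ 133 km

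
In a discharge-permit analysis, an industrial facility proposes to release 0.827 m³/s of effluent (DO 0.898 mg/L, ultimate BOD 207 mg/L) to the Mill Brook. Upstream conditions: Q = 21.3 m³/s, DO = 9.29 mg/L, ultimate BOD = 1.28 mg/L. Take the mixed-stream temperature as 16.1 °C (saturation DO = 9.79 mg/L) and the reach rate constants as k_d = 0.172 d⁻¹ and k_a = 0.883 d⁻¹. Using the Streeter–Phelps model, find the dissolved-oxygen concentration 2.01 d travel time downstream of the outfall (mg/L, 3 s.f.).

DO ≈ 8.48 mg/L

Mixed DO = (21.3×9.29 + 0.827×0.898)/(21.3+0.827) = 198.6/22.13 = 8.976 mg/L.
Mixed L₀ = (21.3×1.28 + 0.827×207)/(22.13) = 198.5/22.13 = 8.969 mg/L.
Initial deficit D₀ = C_s − DO₀ = 9.79 − 8.976 = 0.8137 mg/L.
D(2.01) = [0.172×8.969/(0.883−0.172)](e^(−0.172×2.01) − e^(−0.883×2.01)) + 0.8137 e^(−0.883×2.01)
= 2.170 × (0.7077 − 0.1695) + 0.8137 × 0.1695 = 1.306 mg/L.
DO = 9.79 − 1.306 = 8.484 mg/L.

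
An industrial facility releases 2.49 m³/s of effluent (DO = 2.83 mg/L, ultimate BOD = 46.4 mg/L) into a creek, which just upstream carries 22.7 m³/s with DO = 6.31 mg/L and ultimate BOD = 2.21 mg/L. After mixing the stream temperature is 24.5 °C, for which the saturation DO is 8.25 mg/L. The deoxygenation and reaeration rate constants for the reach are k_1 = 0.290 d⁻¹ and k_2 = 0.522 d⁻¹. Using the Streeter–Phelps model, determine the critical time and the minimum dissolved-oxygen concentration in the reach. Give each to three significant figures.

Mixed DO = (22.7×6.31 + 2.49×2.83)/(22.7+2.49) = 150.3/25.19 = 5.966 mg/L.
Mixed L₀ = (22.7×2.21 + 2.49×46.4)/(25.19) = 165.7/25.19 = 6.578 mg/L.
Initial deficit D₀ = C_s − DO₀ = 8.25 − 5.966 = 2.284 mg/L.
t_c = (1/0.2320) ln[(0.522/0.290)(1 − 2.284×0.2320/(0.290×6.578))] = 4.310 × ln(1.300) = 1.131 d.
D_c = (0.290/0.522) × 6.578 × e^(−0.290×1.131) = 0.5556 × 6.578 × 0.7204 = 2.633 mg/L.
Minimum DO = 8.25 − 2.633 = 5.617 mg/L.

t_c ≈ 1.13 d; minimum DO ≈ 5.62 mg/L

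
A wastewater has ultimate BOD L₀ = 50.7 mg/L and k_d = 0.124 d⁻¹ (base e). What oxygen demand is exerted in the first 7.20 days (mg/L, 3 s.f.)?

y_t = L₀(1 − e^(−k_d t)) = 50.7 × (1 − e^(−0.124×7.20))
= 50.7 × (1 − 0.4095) = 50.7 × 0.5905 = 29.94 mg/L.

y ≈ 29.9 mg/L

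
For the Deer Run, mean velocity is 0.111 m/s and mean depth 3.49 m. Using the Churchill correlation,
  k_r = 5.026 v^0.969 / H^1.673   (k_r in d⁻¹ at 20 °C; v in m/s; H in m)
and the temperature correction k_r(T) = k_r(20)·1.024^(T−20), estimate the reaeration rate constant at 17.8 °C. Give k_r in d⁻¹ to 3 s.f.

k_r(20) = 5.026 × 0.111^0.969 / 3.49^1.673 = 5.026 × 0.1188 / 8.094 = 0.07379 d⁻¹.
k_r(17.8) = 0.07379 × 1.024^(17.8−20) = 0.07379 × 0.9492 = 0.07004 d⁻¹.

k_r ≈ 0.0700 d⁻¹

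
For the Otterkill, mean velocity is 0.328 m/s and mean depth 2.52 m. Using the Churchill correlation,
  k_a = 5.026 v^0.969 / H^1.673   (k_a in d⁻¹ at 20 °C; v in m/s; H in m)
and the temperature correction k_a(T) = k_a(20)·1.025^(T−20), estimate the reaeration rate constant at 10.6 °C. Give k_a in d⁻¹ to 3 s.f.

k_a ≈ 0.288 d⁻¹

k_a(20) = 5.026 × 0.328^0.969 / 2.52^1.673 = 5.026 × 0.3395 / 4.694 = 0.3635 d⁻¹.
k_a(10.6) = 0.3635 × 1.025^(10.6−20) = 0.3635 × 0.7929 = 0.2882 d⁻¹.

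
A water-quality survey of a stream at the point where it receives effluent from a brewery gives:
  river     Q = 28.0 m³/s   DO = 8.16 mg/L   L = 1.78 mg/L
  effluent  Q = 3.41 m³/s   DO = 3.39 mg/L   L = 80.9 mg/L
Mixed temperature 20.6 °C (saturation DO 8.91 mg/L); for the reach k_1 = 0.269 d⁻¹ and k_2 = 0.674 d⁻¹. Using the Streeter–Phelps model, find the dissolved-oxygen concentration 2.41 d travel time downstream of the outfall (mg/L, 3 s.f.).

DO ≈ 6.42 mg/L

Mixed DO = (28.0×8.16 + 3.41×3.39)/(28.0+3.41) = 240.0/31.41 = 7.642 mg/L.
Mixed L₀ = (28.0×1.78 + 3.41×80.9)/(31.41) = 325.7/31.41 = 10.37 mg/L.
Initial deficit D₀ = C_s − DO₀ = 8.91 − 7.642 = 1.268 mg/L.
D(2.41) = [0.269×10.37/(0.674−0.269)](e^(−0.269×2.41) − e^(−0.674×2.41)) + 1.268 e^(−0.674×2.41)
= 6.887 × (0.5229 − 0.1970) + 1.268 × 0.1970 = 2.494 mg/L.
DO = 8.91 − 2.494 = 6.416 mg/L.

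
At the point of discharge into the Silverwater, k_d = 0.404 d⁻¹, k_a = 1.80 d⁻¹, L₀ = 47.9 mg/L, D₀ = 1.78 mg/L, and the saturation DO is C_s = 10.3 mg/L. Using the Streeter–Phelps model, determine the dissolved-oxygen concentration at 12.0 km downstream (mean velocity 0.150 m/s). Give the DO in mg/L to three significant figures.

DO ≈ 3.05 mg/L

Travel time t = x/v = 12.0 km / (0.150 m/s) = 12000 m / 0.150 m/s = 80000 s = 0.9259 d.
k_d L₀/(k_a−k_d) = 0.404×47.9/(1.80−0.404) = 19.35/1.396 = 13.86 mg/L.
e^(−k_d t) = e^(−0.404×0.9259) = 0.6879; e^(−k_a t) = e^(−1.80×0.9259) = 0.1889.
D = 13.86 × (0.6879 − 0.1889) + 1.78 × 0.1889 = 6.918 + 0.3362 = 7.254 mg/L.
DO = C_s − D = 10.3 − 7.254 = 3.046 mg/L.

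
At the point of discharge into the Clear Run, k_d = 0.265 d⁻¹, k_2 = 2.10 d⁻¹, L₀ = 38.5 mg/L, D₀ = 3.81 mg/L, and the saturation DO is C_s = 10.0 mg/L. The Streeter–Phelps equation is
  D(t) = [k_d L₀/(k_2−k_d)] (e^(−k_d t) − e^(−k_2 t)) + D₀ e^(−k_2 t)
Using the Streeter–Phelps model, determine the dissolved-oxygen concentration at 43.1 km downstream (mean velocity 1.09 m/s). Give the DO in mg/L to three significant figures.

Travel time t = x/v = 43.1 km / (1.09 m/s) = 43100 m / 1.09 m/s = 39540 s = 0.4577 d.
k_d L₀/(k_2−k_d) = 0.265×38.5/(2.10−0.265) = 10.20/1.835 = 5.560 mg/L.
e^(−k_d t) = e^(−0.265×0.4577) = 0.8858; e^(−k_2 t) = e^(−2.10×0.4577) = 0.3825.
D = 5.560 × (0.8858 − 0.3825) + 3.81 × 0.3825 = 2.798 + 1.457 = 4.256 mg/L.
DO = C_s − D = 10.0 − 4.256 = 5.744 mg/L.

DO ≈ 5.74 mg/L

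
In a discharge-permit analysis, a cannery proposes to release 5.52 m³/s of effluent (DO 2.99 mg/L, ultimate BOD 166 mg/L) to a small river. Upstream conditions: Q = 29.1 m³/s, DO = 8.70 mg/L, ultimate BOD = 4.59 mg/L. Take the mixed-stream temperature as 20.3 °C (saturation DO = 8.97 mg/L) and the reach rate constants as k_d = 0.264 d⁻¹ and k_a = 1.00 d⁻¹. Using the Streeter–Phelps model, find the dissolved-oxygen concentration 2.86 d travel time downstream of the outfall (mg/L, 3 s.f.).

Mixed DO = (29.1×8.70 + 5.52×2.99)/(29.1+5.52) = 269.7/34.62 = 7.790 mg/L.
Mixed L₀ = (29.1×4.59 + 5.52×166)/(34.62) = 1050/34.62 = 30.33 mg/L.
Initial deficit D₀ = C_s − DO₀ = 8.97 − 7.790 = 1.180 mg/L.
D(2.86) = [0.264×30.33/(1.00−0.264)](e^(−0.264×2.86) − e^(−1.00×2.86)) + 1.180 e^(−1.00×2.86)
= 10.88 × (0.4700 − 0.05727) + 1.180 × 0.05727 = 4.557 mg/L.
DO = 8.97 − 4.557 = 4.413 mg/L.

DO ≈ 4.41 mg/L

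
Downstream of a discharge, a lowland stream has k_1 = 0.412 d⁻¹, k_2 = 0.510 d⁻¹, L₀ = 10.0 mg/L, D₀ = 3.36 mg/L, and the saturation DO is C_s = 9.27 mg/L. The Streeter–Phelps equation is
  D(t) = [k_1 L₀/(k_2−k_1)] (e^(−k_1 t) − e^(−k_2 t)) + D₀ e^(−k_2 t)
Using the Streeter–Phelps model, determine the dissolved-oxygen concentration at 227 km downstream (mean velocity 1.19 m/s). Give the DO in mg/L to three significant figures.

DO ≈ 4.89 mg/L

Travel time t = x/v = 227 km / (1.19 m/s) = 227000 m / 1.19 m/s = 190800 s = 2.208 d.
k_1 L₀/(k_2−k_1) = 0.412×10.0/(0.510−0.412) = 4.120/0.09800 = 42.04 mg/L.
e^(−k_1 t) = e^(−0.412×2.208) = 0.4027; e^(−k_2 t) = e^(−0.510×2.208) = 0.3243.
D = 42.04 × (0.4027 − 0.3243) + 3.36 × 0.3243 = 3.294 + 1.090 = 4.383 mg/L.
DO = C_s − D = 9.27 − 4.383 = 4.887 mg/L.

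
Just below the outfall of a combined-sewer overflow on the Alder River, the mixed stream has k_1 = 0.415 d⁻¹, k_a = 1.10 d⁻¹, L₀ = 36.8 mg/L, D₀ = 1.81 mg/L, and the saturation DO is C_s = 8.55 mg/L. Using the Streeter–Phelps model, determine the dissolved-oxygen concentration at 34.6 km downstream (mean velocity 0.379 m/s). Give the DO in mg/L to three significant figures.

DO ≈ 0.577 mg/L

Travel time t = x/v = 34.6 km / (0.379 m/s) = 34600 m / 0.379 m/s = 91290 s = 1.057 d.
k_1 L₀/(k_a−k_1) = 0.415×36.8/(1.10−0.415) = 15.27/0.6850 = 22.29 mg/L.
e^(−k_1 t) = e^(−0.415×1.057) = 0.6450; e^(−k_a t) = e^(−1.10×1.057) = 0.3128.
D = 22.29 × (0.6450 − 0.3128) + 1.81 × 0.3128 = 7.407 + 0.5661 = 7.973 mg/L.
DO = C_s − D = 8.55 − 7.973 = 0.5768 mg/L.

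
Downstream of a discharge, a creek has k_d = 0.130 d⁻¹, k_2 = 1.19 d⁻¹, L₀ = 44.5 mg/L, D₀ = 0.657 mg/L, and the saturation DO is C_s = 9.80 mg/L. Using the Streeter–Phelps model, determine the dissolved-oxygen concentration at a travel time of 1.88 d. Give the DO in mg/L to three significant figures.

k_d L₀/(k_2−k_d) = 0.130×44.5/(1.19−0.130) = 5.785/1.060 = 5.458 mg/L.
e^(−k_d t) = e^(−0.130×1.880) = 0.7832; e^(−k_2 t) = e^(−1.19×1.880) = 0.1068.
D = 5.458 × (0.7832 − 0.1068) + 0.657 × 0.1068 = 3.692 + 0.07014 = 3.762 mg/L.
DO = C_s − D = 9.80 − 3.762 = 6.038 mg/L.

DO ≈ 6.04 mg/L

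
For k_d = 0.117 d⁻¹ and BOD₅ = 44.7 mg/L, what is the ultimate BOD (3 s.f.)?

L₀ ≈ 101 mg/L

BOD₅ = L₀(1 − e^(−5k_d)) ⇒ L₀ = BOD₅ / (1 − e^(−5×0.117))
= 44.7 / (1 − 0.5571) = 44.7 / 0.4429 = 100.9 mg/L.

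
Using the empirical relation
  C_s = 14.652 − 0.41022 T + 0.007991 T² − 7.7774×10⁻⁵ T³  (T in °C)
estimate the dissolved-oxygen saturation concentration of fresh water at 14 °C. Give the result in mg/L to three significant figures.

C_s = 14.652 − 0.41022×14 + 0.007991×14² − 7.7774×10⁻⁵×14³ = 10.26 mg/L.

C_s ≈ 10.3 mg/L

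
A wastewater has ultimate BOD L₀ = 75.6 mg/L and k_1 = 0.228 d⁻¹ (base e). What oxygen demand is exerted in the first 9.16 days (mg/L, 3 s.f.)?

y_t = L₀(1 − e^(−k_1 t)) = 75.6 × (1 − e^(−0.228×9.16))
= 75.6 × (1 − 0.1239) = 75.6 × 0.8761 = 66.24 mg/L.

y ≈ 66.2 mg/L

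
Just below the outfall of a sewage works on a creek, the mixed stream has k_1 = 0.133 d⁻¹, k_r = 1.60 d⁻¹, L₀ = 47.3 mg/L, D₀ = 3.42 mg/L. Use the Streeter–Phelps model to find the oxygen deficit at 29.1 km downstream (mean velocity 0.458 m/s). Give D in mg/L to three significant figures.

Travel time t = x/v = 29.1 km / (0.458 m/s) = 29100 m / 0.458 m/s = 63540 s = 0.7354 d.
k_1 L₀/(k_r−k_1) = 0.133×47.3/(1.60−0.133) = 6.291/1.467 = 4.288 mg/L.
e^(−k_1 t) = e^(−0.133×0.7354) = 0.9068; e^(−k_r t) = e^(−1.60×0.7354) = 0.3083.
D = 4.288 × (0.9068 − 0.3083) + 3.42 × 0.3083 = 2.567 + 1.054 = 3.621 mg/L.

D ≈ 3.62 mg/L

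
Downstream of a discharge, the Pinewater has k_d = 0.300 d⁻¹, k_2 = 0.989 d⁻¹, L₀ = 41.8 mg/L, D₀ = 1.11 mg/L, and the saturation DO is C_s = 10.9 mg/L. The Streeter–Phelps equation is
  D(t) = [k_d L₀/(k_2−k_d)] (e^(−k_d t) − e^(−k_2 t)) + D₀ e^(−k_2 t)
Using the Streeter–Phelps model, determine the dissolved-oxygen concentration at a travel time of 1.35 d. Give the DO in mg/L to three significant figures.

k_d L₀/(k_2−k_d) = 0.300×41.8/(0.989−0.300) = 12.54/0.6890 = 18.20 mg/L.
e^(−k_d t) = e^(−0.300×1.350) = 0.6670; e^(−k_2 t) = e^(−0.989×1.350) = 0.2631.
D = 18.20 × (0.6670 − 0.2631) + 1.11 × 0.2631 = 7.350 + 0.2921 = 7.642 mg/L.
DO = C_s − D = 10.9 − 7.642 = 3.258 mg/L.

DO ≈ 3.26 mg/L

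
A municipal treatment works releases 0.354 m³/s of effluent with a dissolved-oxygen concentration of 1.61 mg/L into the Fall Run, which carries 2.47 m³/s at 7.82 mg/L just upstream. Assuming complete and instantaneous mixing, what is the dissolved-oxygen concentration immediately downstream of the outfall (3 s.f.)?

Flow-weighted mixing: C = (Q_r C_r + Q_w C_w)/(Q_r + Q_w)
= (2.47×7.82 + 0.354×1.61)/(2.47 + 0.354) = 19.89/2.824 = 7.042 mg/L.

7.04 mg/L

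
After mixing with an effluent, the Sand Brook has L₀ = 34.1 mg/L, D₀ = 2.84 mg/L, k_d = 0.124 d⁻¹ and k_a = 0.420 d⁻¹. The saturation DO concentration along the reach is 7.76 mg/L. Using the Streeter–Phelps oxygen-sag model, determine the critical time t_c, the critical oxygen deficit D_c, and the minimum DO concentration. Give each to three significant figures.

t_c ≈ 3.37 d; D_c ≈ 6.63 mg/L; min DO ≈ 1.13 mg/L

t_c = [1/(k_a−k_d)] ln[(k_a/k_d)(1 − D₀(k_a−k_d)/(k_d L₀))]
= [1/(0.420−0.124)] ln[(0.420/0.124)(1 − 2.84×0.2960/(0.124×34.1))]
= (1/0.2960) ln[3.387 × 0.8012] = 3.378 × ln(2.714) = 3.378 × 0.9983 = 3.373 d.
D_c = (k_d/k_a) L₀ e^(−k_d t_c) = (0.124/0.420) × 34.1 × e^(−0.124×3.373) = 0.2952 × 34.1 × 0.6582 = 6.627 mg/L.
Minimum DO = C_s − D_c = 7.76 − 6.627 = 1.133 mg/L.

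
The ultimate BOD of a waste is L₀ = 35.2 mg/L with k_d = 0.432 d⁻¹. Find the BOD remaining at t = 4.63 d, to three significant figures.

L ≈ 4.76 mg/L

L_t = L₀ e^(−k_d t) = 35.2 × e^(−0.432×4.63) = 35.2 × 0.1353 = 4.763 mg/L.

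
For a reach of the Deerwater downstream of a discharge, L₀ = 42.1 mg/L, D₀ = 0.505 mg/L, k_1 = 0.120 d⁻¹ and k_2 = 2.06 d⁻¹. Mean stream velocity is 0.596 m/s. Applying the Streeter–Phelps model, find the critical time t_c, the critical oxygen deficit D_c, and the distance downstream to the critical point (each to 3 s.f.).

At the critical point dD/dt = 0, so k_1 L₀ e^(−k_1 t) = k_2 D. Substituting D(t) from the Streeter–Phelps equation and solving for t gives
t_c = ln[(k_2/k_1)(1 − D₀(k_2−k_1)/(k_1 L₀))] / (k_2−k_1).
Here k_2−k_1 = 1.940 d⁻¹ and 1 − D₀(k_2−k_1)/(k_1 L₀) = 1 − 0.505×1.940/(0.120×42.1) = 0.8061, so
t_c = ln(17.17 × 0.8061) / 1.940 = 2.627 / 1.940 = 1.354 d.
D_c = (k_1/k_2) L₀ e^(−k_1 t_c) = (0.120/2.06) × 42.1 × e^(−0.120×1.354) = 0.05825 × 42.1 × 0.8500 = 2.085 mg/L.
x_c = v t_c = 0.596 m/s × 1.354 d × 86400 s/d = 69740 m ≈ 69.7 km.

t_c ≈ 1.35 d; D_c ≈ 2.08 mg/L; x_c ≈ 69.7 km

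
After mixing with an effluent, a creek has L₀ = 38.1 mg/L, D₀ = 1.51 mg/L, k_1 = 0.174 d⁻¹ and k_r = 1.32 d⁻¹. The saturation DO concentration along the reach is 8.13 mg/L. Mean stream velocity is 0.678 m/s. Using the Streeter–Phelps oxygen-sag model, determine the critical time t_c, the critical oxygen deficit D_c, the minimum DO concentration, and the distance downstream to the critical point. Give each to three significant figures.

t_c ≈ 1.50 d; D_c ≈ 3.87 mg/L; min DO ≈ 4.26 mg/L; x_c ≈ 88.1 km

With k_r/k_1 = 7.586 and 1 − D₀(k_r−k_1)/(k_1 L₀) = 0.7390,
t_c = ln(7.586 × 0.7390) / (1.32 − 0.174) = ln(5.606) / 1.146 = 1.724/1.146 = 1.504 d.
L(t_c) = L₀ e^(−k_1 t_c) = 38.1 × 0.7697 = 29.33 mg/L, and at the critical point k_r D_c = k_1 L, so D_c = (0.174/1.32) × 29.33 = 3.866 mg/L.
Minimum DO = C_s − D_c = 8.13 − 3.866 = 4.264 mg/L.
x_c = v t_c = 0.678 m/s × 1.504 d × 86400 s/d = 88120 m ≈ 88.1 km.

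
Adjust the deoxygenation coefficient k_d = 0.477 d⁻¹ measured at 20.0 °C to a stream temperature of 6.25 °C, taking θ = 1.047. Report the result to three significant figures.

k_d(T₂) = k_d(T₁) · θ^(T₂−T₁) = 0.477 × 1.047^(6.25−20.0)
= 0.477 × 1.047^-13.8 = 0.477 × 0.5318 = 0.2537 d⁻¹.

k_d ≈ 0.254 d⁻¹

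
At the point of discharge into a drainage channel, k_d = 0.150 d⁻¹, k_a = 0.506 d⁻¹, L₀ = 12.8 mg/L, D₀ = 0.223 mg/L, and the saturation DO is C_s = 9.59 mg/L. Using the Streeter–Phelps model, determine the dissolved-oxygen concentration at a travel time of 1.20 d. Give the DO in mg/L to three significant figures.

k_d L₀/(k_a−k_d) = 0.150×12.8/(0.506−0.150) = 1.920/0.3560 = 5.393 mg/L.
e^(−k_d t) = e^(−0.150×1.200) = 0.8353; e^(−k_a t) = e^(−0.506×1.200) = 0.5449.
D = 5.393 × (0.8353 − 0.5449) + 0.223 × 0.5449 = 1.566 + 0.1215 = 1.688 mg/L.
DO = C_s − D = 9.59 − 1.688 = 7.902 mg/L.

DO ≈ 7.90 mg/L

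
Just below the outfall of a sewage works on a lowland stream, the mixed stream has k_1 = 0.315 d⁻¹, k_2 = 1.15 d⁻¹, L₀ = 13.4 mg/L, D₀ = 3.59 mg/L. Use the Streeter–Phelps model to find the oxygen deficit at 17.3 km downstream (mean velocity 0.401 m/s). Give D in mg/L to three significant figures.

Travel time t = x/v = 17.3 km / (0.401 m/s) = 17300 m / 0.401 m/s = 43140 s = 0.4993 d.
k_1 L₀/(k_2−k_1) = 0.315×13.4/(1.15−0.315) = 4.221/0.8350 = 5.055 mg/L.
e^(−k_1 t) = e^(−0.315×0.4993) = 0.8545; e^(−k_2 t) = e^(−1.15×0.4993) = 0.5631.
D = 5.055 × (0.8545 − 0.5631) + 3.59 × 0.5631 = 1.473 + 2.022 = 3.494 mg/L.

D ≈ 3.49 mg/L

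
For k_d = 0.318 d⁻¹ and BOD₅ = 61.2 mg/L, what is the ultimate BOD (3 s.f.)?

L₀ ≈ 76.9 mg/L

BOD₅ = L₀(1 − e^(−5k_d)) ⇒ L₀ = BOD₅ / (1 − e^(−5×0.318))
= 61.2 / (1 − 0.2039) = 61.2 / 0.7961 = 76.88 mg/L.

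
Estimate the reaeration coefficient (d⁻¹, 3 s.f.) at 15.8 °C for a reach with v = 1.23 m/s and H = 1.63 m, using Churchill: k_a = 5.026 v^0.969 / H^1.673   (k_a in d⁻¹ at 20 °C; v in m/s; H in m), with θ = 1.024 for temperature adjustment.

k_a(20) = 5.026 × 1.23^0.969 / 1.63^1.673 = 5.026 × 1.222 / 2.265 = 2.712 d⁻¹.
k_a(15.8) = 2.712 × 1.024^(15.8−20) = 2.712 × 0.9052 = 2.455 d⁻¹.

k_a ≈ 2.46 d⁻¹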